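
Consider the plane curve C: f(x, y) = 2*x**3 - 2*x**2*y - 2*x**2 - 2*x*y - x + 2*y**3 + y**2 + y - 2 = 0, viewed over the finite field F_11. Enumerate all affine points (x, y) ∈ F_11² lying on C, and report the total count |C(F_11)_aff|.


Affine F_11-points: {(1, 2), (3, 1), (3, 7), (3, 8), (6, 0), (6, 7), (6, 9), (9, 10), (10, 4), (10, 5), (10, 7)}; count = 11.

For each of the 121 pairs (x, y) ∈ F_11², evaluate f(x, y) mod 11. Record the zeros.
  x = 0: [0↦9, 1↦2, 2↦9, 3↦9, 4↦3, 5↦3, 6↦10, 7↦3, 8↦5, 9↦6, 10↦7]  zeros at y ∈ ∅
  x = 1: [0↦8, 1↦8, 2↦0, 3↦7, 4↦8, 5↦4, 6↦7, 7↦7, 8↦5, 9↦2, 10↦10]  zeros at y ∈ {2}
  x = 2: [0↦4, 1↦7, 2↦2, 3↦1, 4↦5, 5↦4, 6↦10, 7↦2, 8↦3, 9↦3, 10↦3]  zeros at y ∈ ∅
  x = 3: [0↦9, 1↦0, 2↦5, 3↦3, 4↦6, 5↦4, 6↦9, 7↦0, 8↦0, 9↦10, 10↦9]  zeros at y ∈ {1, 7, 8}
  x = 4: [0↦2, 1↦10, 2↦10, 3↦3, 4↦1, 5↦5, 6↦5, 7↦2, 8↦8, 9↦2, 10↦7]  zeros at y ∈ ∅
  x = 5: [0↦6, 1↦5, 2↦7, 3↦2, 4↦2, 5↦8, 6↦10, 7↦9, 8↦6, 9↦2, 10↦9]  zeros at y ∈ ∅
  x = 6: [0↦0, 1↦8, 2↦8, 3↦1, 4↦10, 5↦3, 6↦3, 7↦0, 8↦6, 9↦0, 10↦5]  zeros at y ∈ {0, 7, 9}
  x = 7: [0↦7, 1↦9, 2↦3, 3↦1, 4↦4, 5↦2, 6↦7, 7↦9, 8↦9, 9↦8, 10↦7]  zeros at y ∈ ∅
  x = 8: [0↦6, 1↦9, 2↦4, 3↦3, 4↦7, 5↦6, 6↦1, 7↦4, 8↦5, 9↦5, 10↦5]  zeros at y ∈ ∅
  x = 9: [0↦9, 1↦9, 2↦1, 3↦8, 4↦9, 5↦5, 6↦8, 7↦8, 8↦6, 9↦3, 10↦0]  zeros at y ∈ {10}
  x = 10: [0↦6, 1↦10, 2↦6, 3↦6, 4↦0, 5↦0, 6↦7, 7↦0, 8↦2, 9↦3, 10↦4]  zeros at y ∈ {4, 5, 7}
Collecting zeros: affine points = {(1, 2), (3, 1), (3, 7), (3, 8), (6, 0), (6, 7), (6, 9), (9, 10), (10, 4), (10, 5), (10, 7)}.
Total count |C(F_11)_aff| = 11.


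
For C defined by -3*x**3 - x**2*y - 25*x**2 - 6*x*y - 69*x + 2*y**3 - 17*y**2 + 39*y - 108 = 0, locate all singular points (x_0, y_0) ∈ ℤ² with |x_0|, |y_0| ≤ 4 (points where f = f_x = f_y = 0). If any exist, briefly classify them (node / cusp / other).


Singular points: {(-3, 3)}; classification: node.

Compute partial derivatives:
  f_x = -9*x**2 - 2*x*y - 50*x - 6*y - 69.
  f_y = -x**2 - 6*x + 6*y**2 - 34*y + 39.
Scan x_0 ∈ {−4, ..., 4}. For each x_0, f_y(x_0, y) is a polynomial in y; find its integer roots y ∈ {−4, ..., 4}, then test f_x and f at those candidates.
  x = -4: f_y(-4, y) = 6*y**2 - 34*y + 47; no integer root y with |y| ≤ 4.
  x = -3: f_y(-3, y) = 6*y**2 - 34*y + 48; vanishes at y ∈ {3}. (-3, 3): f_x = 0, f = 0 — SINGULAR.
  x = -2: f_y(-2, y) = 6*y**2 - 34*y + 47; no integer root y with |y| ≤ 4.
  x = -1: f_y(-1, y) = 6*y**2 - 34*y + 44; vanishes at y ∈ {2}. (-1, 2): f_x = -36 ≠ 0.
  x = 0: f_y(0, y) = 6*y**2 - 34*y + 39; no integer root y with |y| ≤ 4.
  x = 1: f_y(1, y) = 6*y**2 - 34*y + 32; no integer root y with |y| ≤ 4.
  x = 2: f_y(2, y) = 6*y**2 - 34*y + 23; no integer root y with |y| ≤ 4.
  x = 3: f_y(3, y) = 6*y**2 - 34*y + 12; no integer root y with |y| ≤ 4.
  x = 4: f_y(4, y) = 6*y**2 - 34*y - 1; no integer root y with |y| ≤ 4.
Only singular point on the grid: (-3, 3).
Classify: substitute x = -3 + u, y = 3 + v and expand: f = -3*u**3 - u**2*v - u**2 + 2*v**3 + v**2.
No constant or linear terms (consistent with a singular point). Quadratic part: -u**2 + v**2. Cubic part: -3*u**3 - u**2*v + 2*v**3.
The quadratic part v**2 - u**2 = (v − u)(v + u) splits into two distinct linear factors, so there are two distinct tangent lines y − 3 = ±(x − -3) — this is a node (ordinary double point).
Classification: node.


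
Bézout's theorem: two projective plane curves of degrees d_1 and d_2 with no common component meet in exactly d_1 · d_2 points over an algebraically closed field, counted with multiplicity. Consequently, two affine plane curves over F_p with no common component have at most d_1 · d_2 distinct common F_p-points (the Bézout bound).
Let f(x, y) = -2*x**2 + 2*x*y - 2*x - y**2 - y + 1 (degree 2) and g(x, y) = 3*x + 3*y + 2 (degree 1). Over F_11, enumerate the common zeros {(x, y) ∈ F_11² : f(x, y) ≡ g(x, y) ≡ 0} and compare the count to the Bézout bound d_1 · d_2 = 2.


Common zeros: {(0, 3)}; count = 1; Bézout bound = 2.

deg(f) = 2, deg(g) = 1, so Bézout bound = 2.
Scan x ∈ F_11. For each x, list the y ∈ F_11 with f(x, y) ≡ 0 and those with g(x, y) ≡ 0 (mod 11); the common zeros in that column are the intersection.
  x = 0: f ≡ 0 at y ∈ {3, 7}; g ≡ 0 at y ∈ {3}; common: {3}.
  x = 1: f ≡ 0 at y ∈ {6}; g ≡ 0 at y ∈ {2}; common: ∅.
  x = 2: f ≡ 0 at y ∈ {0, 3}; g ≡ 0 at y ∈ {1}; common: ∅.
  x = 3: f ≡ 0 at y ∈ ∅; g ≡ 0 at y ∈ {0}; common: ∅.
  x = 4: f ≡ 0 at y ∈ {1, 6}; g ≡ 0 at y ∈ {10}; common: ∅.
  x = 5: f ≡ 0 at y ∈ ∅; g ≡ 0 at y ∈ {9}; common: ∅.
  x = 6: f ≡ 0 at y ∈ {4, 7}; g ≡ 0 at y ∈ {8}; common: ∅.
  x = 7: f ≡ 0 at y ∈ {1}; g ≡ 0 at y ∈ {7}; common: ∅.
  x = 8: f ≡ 0 at y ∈ {0, 4}; g ≡ 0 at y ∈ {6}; common: ∅.
  x = 9: f ≡ 0 at y ∈ ∅; g ≡ 0 at y ∈ {5}; common: ∅.
  x = 10: f ≡ 0 at y ∈ ∅; g ≡ 0 at y ∈ {4}; common: ∅.
Collecting: common zeros = {(0, 3)}, so the count is 1.
Comparison with the Bézout bound: 1 ≤ 2 = deg(f)·deg(g), as expected for curves with no common component (the affine F_11-count falls short of the bound because intersections may lie at infinity, over extension fields, or carry multiplicity).


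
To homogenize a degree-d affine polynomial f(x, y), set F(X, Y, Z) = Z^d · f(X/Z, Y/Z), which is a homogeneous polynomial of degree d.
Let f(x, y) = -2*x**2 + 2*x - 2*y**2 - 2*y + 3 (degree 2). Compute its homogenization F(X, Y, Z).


F(X, Y, Z) = -2*X**2 + 2*X*Z - 2*Y**2 - 2*Y*Z + 3*Z**2

deg(f) = 2.
Substitute x = X/Z, y = Y/Z into f, then multiply by Z^2.
  monomial -2·x^2·y^0 ↦ -2·X^2·Y^0·Z^0.
  monomial 2·x^1·y^0 ↦ 2·X^1·Y^0·Z^1.
  monomial -2·x^0·y^2 ↦ -2·X^0·Y^2·Z^0.
  monomial -2·x^0·y^1 ↦ -2·X^0·Y^1·Z^1.
  monomial 3·x^0·y^0 ↦ 3·X^0·Y^0·Z^2.
Collecting: F(X, Y, Z) = -2*X**2 + 2*X*Z - 2*Y**2 - 2*Y*Z + 3*Z**2.


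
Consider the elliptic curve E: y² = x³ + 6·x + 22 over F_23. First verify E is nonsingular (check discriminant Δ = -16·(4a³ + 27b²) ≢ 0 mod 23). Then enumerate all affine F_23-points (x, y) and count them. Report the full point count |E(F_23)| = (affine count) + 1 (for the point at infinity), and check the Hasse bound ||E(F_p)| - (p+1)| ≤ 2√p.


Affine points = {(1, 11), (1, 12), (4, 8), (4, 15), (5, 4), (5, 19), (7, 4), (7, 19), (9, 0), (10, 1), (10, 22), (11, 4), (11, 19), (17, 0), (19, 7), (19, 16), (20, 0), (21, 5), (21, 18)}; affine count = 19; |E(F_23)| = 20.

Discriminant check: Δ ∝ 4a³ + 27b² = 4·6³ + 27·22² = 4·216 + 27·484 ≡ 17 (mod 23). Nonzero ⇒ E is nonsingular.
For each x ∈ F_23, compute rhs = x³ + 6·x + 22 mod 23, then count y ∈ F_23 with y² ≡ rhs.
  x = 0: rhs = 22, matching y values: none (0 points).
  x = 1: rhs = 6, matching y values: 11, 12 (2 points).
  x = 2: rhs = 19, matching y values: none (0 points).
  x = 3: rhs = 21, matching y values: none (0 points).
  x = 4: rhs = 18, matching y values: 8, 15 (2 points).
  x = 5: rhs = 16, matching y values: 4, 19 (2 points).
  x = 6: rhs = 21, matching y values: none (0 points).
  x = 7: rhs = 16, matching y values: 4, 19 (2 points).
  x = 8: rhs = 7, matching y values: none (0 points).
  x = 9: rhs = 0, matching y values: 0 (1 points).
  x = 10: rhs = 1, matching y values: 1, 22 (2 points).
  x = 11: rhs = 16, matching y values: 4, 19 (2 points).
  x = 12: rhs = 5, matching y values: none (0 points).
  x = 13: rhs = 20, matching y values: none (0 points).
  x = 14: rhs = 21, matching y values: none (0 points).
  x = 15: rhs = 14, matching y values: none (0 points).
  x = 16: rhs = 5, matching y values: none (0 points).
  x = 17: rhs = 0, matching y values: 0 (1 points).
  x = 18: rhs = 5, matching y values: none (0 points).
  x = 19: rhs = 3, matching y values: 7, 16 (2 points).
  x = 20: rhs = 0, matching y values: 0 (1 points).
  x = 21: rhs = 2, matching y values: 5, 18 (2 points).
  x = 22: rhs = 15, matching y values: none (0 points).
Total affine count: 19.
Full point count |E(F_23)| = 19 + 1 = 20.
Hasse bound: |20 − (23+1)| = |-4| = 4 ≤ 2√23 ≈ 9.5917 ✓.


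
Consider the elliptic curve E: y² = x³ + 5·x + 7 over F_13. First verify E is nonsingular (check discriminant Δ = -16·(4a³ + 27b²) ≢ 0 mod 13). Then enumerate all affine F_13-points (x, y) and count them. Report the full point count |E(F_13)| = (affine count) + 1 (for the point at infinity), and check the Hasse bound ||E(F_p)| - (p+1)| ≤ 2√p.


Affine points = {(1, 0), (2, 5), (2, 8), (3, 6), (3, 7), (4, 0), (5, 1), (5, 12), (8, 0), (9, 1), (9, 12), (10, 2), (10, 11), (12, 1), (12, 12)}; affine count = 15; |E(F_13)| = 16.

Discriminant check: Δ ∝ 4a³ + 27b² = 4·5³ + 27·7² = 4·125 + 27·49 ≡ 3 (mod 13). Nonzero ⇒ E is nonsingular.
For each x ∈ F_13, compute rhs = x³ + 5·x + 7 mod 13, then count y ∈ F_13 with y² ≡ rhs.
  x = 0: rhs = 7, matching y values: none (0 points).
  x = 1: rhs = 0, matching y values: 0 (1 points).
  x = 2: rhs = 12, matching y values: 5, 8 (2 points).
  x = 3: rhs = 10, matching y values: 6, 7 (2 points).
  x = 4: rhs = 0, matching y values: 0 (1 points).
  x = 5: rhs = 1, matching y values: 1, 12 (2 points).
  x = 6: rhs = 6, matching y values: none (0 points).
  x = 7: rhs = 8, matching y values: none (0 points).
  x = 8: rhs = 0, matching y values: 0 (1 points).
  x = 9: rhs = 1, matching y values: 1, 12 (2 points).
  x = 10: rhs = 4, matching y values: 2, 11 (2 points).
  x = 11: rhs = 2, matching y values: none (0 points).
  x = 12: rhs = 1, matching y values: 1, 12 (2 points).
Total affine count: 15.
Full point count |E(F_13)| = 15 + 1 = 16.
Hasse bound: |16 − (13+1)| = |2| = 2 ≤ 2√13 ≈ 7.2111 ✓.


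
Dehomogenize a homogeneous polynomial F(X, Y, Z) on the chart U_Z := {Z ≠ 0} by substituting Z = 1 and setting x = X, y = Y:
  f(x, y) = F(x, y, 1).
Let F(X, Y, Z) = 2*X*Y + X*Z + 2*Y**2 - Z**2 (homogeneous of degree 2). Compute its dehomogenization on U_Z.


f(x, y) = 2*x*y + x + 2*y**2 - 1

On U_Z we set Z = 1. Each monomial c·X^i·Y^j·Z^k in F becomes c·x^i·y^j·1^k = c·x^i·y^j.
Substituting Z = 1: F(X, Y, 1) = 2*x*y + x + 2*y**2 - 1.
Note: deg(f) ≤ deg(F) = 2; strict inequality happens when F is divisible by Z (lost terms).


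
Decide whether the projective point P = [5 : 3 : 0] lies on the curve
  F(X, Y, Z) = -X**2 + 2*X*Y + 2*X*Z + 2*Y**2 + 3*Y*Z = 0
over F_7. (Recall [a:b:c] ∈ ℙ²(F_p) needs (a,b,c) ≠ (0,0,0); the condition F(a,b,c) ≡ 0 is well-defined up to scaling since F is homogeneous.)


F(5,3,0) ≡ 2 (mod 7); P is NOT on the curve.

Evaluate F(5, 3, 0) term-by-term (mod 7).
  -X**2 ↦ -1·25·1·1 = -25
  2*X*Y ↦ 2·5·3·1 = 30
  2*X*Z ↦ 2·5·1·0 = 0
  2*Y**2 ↦ 2·1·9·1 = 18
  3*Y*Z ↦ 3·1·3·0 = 0
Sum: F(5, 3, 0) = (-25) + (30) + (0) + (18) + (0) = 23.
Reducing mod 7: 23 ≡ 2 (mod 7).
Since F(a, b, c) ≡ 2 ≠ 0 (mod 7), P does NOT lie on the curve.


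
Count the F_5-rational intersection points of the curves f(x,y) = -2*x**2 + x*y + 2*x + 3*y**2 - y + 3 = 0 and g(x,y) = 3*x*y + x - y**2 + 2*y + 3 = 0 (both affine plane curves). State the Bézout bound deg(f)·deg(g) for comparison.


Common zeros: {(1, 2), (1, 3), (4, 1), (4, 3)}; count = 4; Bézout bound = 4.

deg(f) = 2, deg(g) = 2, so Bézout bound = 4.
Scan x ∈ F_5. For each x, list the y ∈ F_5 with f(x, y) ≡ 0 and those with g(x, y) ≡ 0 (mod 5); the common zeros in that column are the intersection.
  x = 0: f ≡ 0 at y ∈ {1}; g ≡ 0 at y ∈ {3, 4}; common: ∅.
  x = 1: f ≡ 0 at y ∈ {2, 3}; g ≡ 0 at y ∈ {2, 3}; common: {2, 3}.
  x = 2: f ≡ 0 at y ∈ ∅; g ≡ 0 at y ∈ {0, 3}; common: ∅.
  x = 3: f ≡ 0 at y ∈ ∅; g ≡ 0 at y ∈ {3}; common: ∅.
  x = 4: f ≡ 0 at y ∈ {1, 3}; g ≡ 0 at y ∈ {1, 3}; common: {1, 3}.
Collecting: common zeros = {(1, 2), (1, 3), (4, 1), (4, 3)}, so the count is 4.
Comparison with the Bézout bound: 4 ≤ 4 = deg(f)·deg(g), as expected for curves with no common component (the bound is attained).


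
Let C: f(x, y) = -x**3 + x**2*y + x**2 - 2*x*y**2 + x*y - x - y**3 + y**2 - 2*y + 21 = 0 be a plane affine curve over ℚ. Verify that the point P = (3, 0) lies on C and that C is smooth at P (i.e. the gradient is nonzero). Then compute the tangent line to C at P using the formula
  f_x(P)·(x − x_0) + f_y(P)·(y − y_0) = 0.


Tangent line at P: -22*x + 10*y + 66 = 0.

Step 1: f(3, 0) = 0, so P lies on C.
Step 2: partial derivatives
  f_x(x, y) = -3*x**2 + 2*x*y + 2*x - 2*y**2 + y - 1, f_y(x, y) = x**2 - 4*x*y + x - 3*y**2 + 2*y - 2.
  f_x(P) = -22, f_y(P) = 10 (gradient nonzero, so P is smooth).
Step 3: tangent line at P: -22·(x − 3) + 10·(y − 0) = 0.
Expanding: -22*x + 10*y + 66 = 0.


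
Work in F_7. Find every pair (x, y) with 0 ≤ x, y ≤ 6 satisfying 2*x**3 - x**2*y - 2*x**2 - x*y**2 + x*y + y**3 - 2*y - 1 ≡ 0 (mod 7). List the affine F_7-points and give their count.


Affine F_7-points: {(0, 6), (2, 0), (3, 0), (6, 1)}; count = 4.

For each of the 49 pairs (x, y) ∈ F_7², evaluate f(x, y) mod 7. Record the zeros.
  x = 0: [0↦6, 1↦5, 2↦3, 3↦6, 4↦6, 5↦2, 6↦0]  zeros at y ∈ {6}
  x = 1: [0↦6, 1↦4, 2↦6, 3↦4, 4↦4, 5↦5, 6↦6]  zeros at y ∈ ∅
  x = 2: [0↦0, 1↦2, 2↦6, 3↦4, 4↦2, 5↦6, 6↦1]  zeros at y ∈ {0}
  x = 3: [0↦0, 1↦4, 2↦1, 3↦4, 4↦5, 5↦3, 6↦4]  zeros at y ∈ {0}
  x = 4: [0↦4, 1↦1, 2↦3, 3↦2, 4↦4, 5↦1, 6↦6]  zeros at y ∈ ∅
  x = 5: [0↦3, 1↦5, 2↦3, 3↦3, 4↦4, 5↦5, 6↦5]  zeros at y ∈ ∅
  x = 6: [0↦2, 1↦0, 2↦6, 3↦5, 4↦3, 5↦6, 6↦6]  zeros at y ∈ {1}
Collecting zeros: affine points = {(0, 6), (2, 0), (3, 0), (6, 1)}.
Total count |C(F_7)_aff| = 4.


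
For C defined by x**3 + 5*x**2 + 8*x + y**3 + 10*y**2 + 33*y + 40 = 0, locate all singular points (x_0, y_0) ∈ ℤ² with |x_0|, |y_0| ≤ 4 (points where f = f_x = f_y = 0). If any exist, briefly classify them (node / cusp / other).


Singular points: {(-2, -3)}; classification: node.

Compute partial derivatives:
  f_x = 3*x**2 + 10*x + 8.
  f_y = 3*y**2 + 20*y + 33.
Scan x_0 ∈ {−4, ..., 4}. For each x_0, f_y(x_0, y) is a polynomial in y; find its integer roots y ∈ {−4, ..., 4}, then test f_x and f at those candidates.
  x = -4: f_y(-4, y) = 3*y**2 + 20*y + 33; vanishes at y ∈ {-3}. (-4, -3): f_x = 16 ≠ 0.
  x = -3: f_y(-3, y) = 3*y**2 + 20*y + 33; vanishes at y ∈ {-3}. (-3, -3): f_x = 5 ≠ 0.
  x = -2: f_y(-2, y) = 3*y**2 + 20*y + 33; vanishes at y ∈ {-3}. (-2, -3): f_x = 0, f = 0 — SINGULAR.
  x = -1: f_y(-1, y) = 3*y**2 + 20*y + 33; vanishes at y ∈ {-3}. (-1, -3): f_x = 1 ≠ 0.
  x = 0: f_y(0, y) = 3*y**2 + 20*y + 33; vanishes at y ∈ {-3}. (0, -3): f_x = 8 ≠ 0.
  x = 1: f_y(1, y) = 3*y**2 + 20*y + 33; vanishes at y ∈ {-3}. (1, -3): f_x = 21 ≠ 0.
  x = 2: f_y(2, y) = 3*y**2 + 20*y + 33; vanishes at y ∈ {-3}. (2, -3): f_x = 40 ≠ 0.
  x = 3: f_y(3, y) = 3*y**2 + 20*y + 33; vanishes at y ∈ {-3}. (3, -3): f_x = 65 ≠ 0.
  x = 4: f_y(4, y) = 3*y**2 + 20*y + 33; vanishes at y ∈ {-3}. (4, -3): f_x = 96 ≠ 0.
Only singular point on the grid: (-2, -3).
Classify: substitute x = -2 + u, y = -3 + v and expand: f = u**3 - u**2 + v**3 + v**2.
No constant or linear terms (consistent with a singular point). Quadratic part: -u**2 + v**2. Cubic part: u**3 + v**3.
The quadratic part v**2 - u**2 = (v − u)(v + u) splits into two distinct linear factors, so there are two distinct tangent lines y − -3 = ±(x − -2) — this is a node (ordinary double point).
Classification: node.


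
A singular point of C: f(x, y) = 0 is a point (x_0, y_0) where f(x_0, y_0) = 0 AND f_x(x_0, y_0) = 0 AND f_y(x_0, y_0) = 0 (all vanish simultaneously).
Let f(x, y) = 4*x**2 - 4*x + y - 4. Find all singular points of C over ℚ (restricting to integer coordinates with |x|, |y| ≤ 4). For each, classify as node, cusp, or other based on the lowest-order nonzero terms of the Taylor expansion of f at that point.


No singular points in the scanned grid; C is smooth there.

Compute partial derivatives:
  f_x = 8*x - 4.
  f_y = 1.
f_y = 1 is a nonzero constant, so f_y never vanishes: no point (x, y) can satisfy f = f_x = f_y = 0. In particular no (x, y) ∈ {−4, ..., 4}² is singular; the curve is smooth.


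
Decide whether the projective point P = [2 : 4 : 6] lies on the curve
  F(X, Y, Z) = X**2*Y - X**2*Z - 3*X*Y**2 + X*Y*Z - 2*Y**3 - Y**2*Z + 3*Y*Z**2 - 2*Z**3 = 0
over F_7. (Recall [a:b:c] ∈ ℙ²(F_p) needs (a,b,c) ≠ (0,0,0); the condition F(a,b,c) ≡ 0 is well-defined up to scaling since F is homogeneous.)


F(2,4,6) ≡ 0 (mod 7); P is on the curve.

Evaluate F(2, 4, 6) term-by-term (mod 7).
  X**2*Y ↦ 1·4·4·1 = 16
  -X**2*Z ↦ -1·4·1·6 = -24
  -3*X*Y**2 ↦ -3·2·16·1 = -96
  X*Y*Z ↦ 1·2·4·6 = 48
  -2*Y**3 ↦ -2·1·64·1 = -128
  -Y**2*Z ↦ -1·1·16·6 = -96
  3*Y*Z**2 ↦ 3·1·4·36 = 432
  -2*Z**3 ↦ -2·1·1·216 = -432
Sum: F(2, 4, 6) = (16) + (-24) + (-96) + (48) + (-128) + (-96) + (432) + (-432) = -280.
Reducing mod 7: -280 ≡ 0 (mod 7).
Since F(a, b, c) ≡ 0 (mod 7), P lies on the curve.


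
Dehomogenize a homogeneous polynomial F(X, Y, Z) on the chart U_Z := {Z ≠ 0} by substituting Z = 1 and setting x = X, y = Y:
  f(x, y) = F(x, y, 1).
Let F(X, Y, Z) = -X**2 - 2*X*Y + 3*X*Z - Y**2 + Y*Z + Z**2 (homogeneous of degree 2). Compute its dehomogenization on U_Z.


f(x, y) = -x**2 - 2*x*y + 3*x - y**2 + y + 1

On U_Z we set Z = 1. Each monomial c·X^i·Y^j·Z^k in F becomes c·x^i·y^j·1^k = c·x^i·y^j.
Substituting Z = 1: F(X, Y, 1) = -x**2 - 2*x*y + 3*x - y**2 + y + 1.
Note: deg(f) ≤ deg(F) = 2; strict inequality happens when F is divisible by Z (lost terms).


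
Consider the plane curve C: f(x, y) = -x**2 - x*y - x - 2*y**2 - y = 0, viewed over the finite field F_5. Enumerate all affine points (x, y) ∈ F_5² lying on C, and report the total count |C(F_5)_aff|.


Affine F_5-points: {(0, 0), (0, 2), (2, 2), (2, 4), (3, 4), (4, 0)}; count = 6.

For each of the 25 pairs (x, y) ∈ F_5², evaluate f(x, y) mod 5. Record the zeros.
  x = 0: [0↦0, 1↦2, 2↦0, 3↦4, 4↦4]  zeros at y ∈ {0, 2}
  x = 1: [0↦3, 1↦4, 2↦1, 3↦4, 4↦3]  zeros at y ∈ ∅
  x = 2: [0↦4, 1↦4, 2↦0, 3↦2, 4↦0]  zeros at y ∈ {2, 4}
  x = 3: [0↦3, 1↦2, 2↦2, 3↦3, 4↦0]  zeros at y ∈ {4}
  x = 4: [0↦0, 1↦3, 2↦2, 3↦2, 4↦3]  zeros at y ∈ {0}
Collecting zeros: affine points = {(0, 0), (0, 2), (2, 2), (2, 4), (3, 4), (4, 0)}.
Total count |C(F_5)_aff| = 6.


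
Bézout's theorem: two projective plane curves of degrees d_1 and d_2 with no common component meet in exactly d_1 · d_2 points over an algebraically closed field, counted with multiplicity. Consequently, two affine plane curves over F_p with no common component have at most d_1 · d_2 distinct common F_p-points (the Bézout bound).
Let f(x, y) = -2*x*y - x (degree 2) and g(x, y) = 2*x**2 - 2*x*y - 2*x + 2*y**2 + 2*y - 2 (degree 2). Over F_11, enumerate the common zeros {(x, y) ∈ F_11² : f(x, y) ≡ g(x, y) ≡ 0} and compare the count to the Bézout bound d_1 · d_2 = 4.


Common zeros: {(0, 3), (0, 7)}; count = 2; Bézout bound = 4.

deg(f) = 2, deg(g) = 2, so Bézout bound = 4.
Scan x ∈ F_11. For each x, list the y ∈ F_11 with f(x, y) ≡ 0 and those with g(x, y) ≡ 0 (mod 11); the common zeros in that column are the intersection.
  x = 0: f ≡ 0 at y ∈ {0, 1, 2, 3, 4, 5, 6, 7, 8, 9, 10}; g ≡ 0 at y ∈ {3, 7}; common: {3, 7}.
  x = 1: f ≡ 0 at y ∈ {5}; g ≡ 0 at y ∈ {1, 10}; common: ∅.
  x = 2: f ≡ 0 at y ∈ {5}; g ≡ 0 at y ∈ ∅; common: ∅.
  x = 3: f ≡ 0 at y ∈ {5}; g ≡ 0 at y ∈ ∅; common: ∅.
  x = 4: f ≡ 0 at y ∈ {5}; g ≡ 0 at y ∈ {0, 3}; common: ∅.
  x = 5: f ≡ 0 at y ∈ {5}; g ≡ 0 at y ∈ ∅; common: ∅.
  x = 6: f ≡ 0 at y ∈ {5}; g ≡ 0 at y ∈ ∅; common: ∅.
  x = 7: f ≡ 0 at y ∈ {5}; g ≡ 0 at y ∈ {2, 4}; common: ∅.
  x = 8: f ≡ 0 at y ∈ {5}; g ≡ 0 at y ∈ {0, 7}; common: ∅.
  x = 9: f ≡ 0 at y ∈ {5}; g ≡ 0 at y ∈ {4}; common: ∅.
  x = 10: f ≡ 0 at y ∈ {5}; g ≡ 0 at y ∈ {10}; common: ∅.
Collecting: common zeros = {(0, 3), (0, 7)}, so the count is 2.
Comparison with the Bézout bound: 2 ≤ 4 = deg(f)·deg(g), as expected for curves with no common component (the affine F_11-count falls short of the bound because intersections may lie at infinity, over extension fields, or carry multiplicity).


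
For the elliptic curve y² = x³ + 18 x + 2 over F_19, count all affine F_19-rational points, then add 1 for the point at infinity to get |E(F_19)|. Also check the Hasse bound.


Affine points = {(3, 8), (3, 11), (4, 9), (4, 10), (9, 0), (10, 2), (10, 17), (11, 7), (11, 12), (13, 1), (13, 18), (16, 4), (16, 15)}; affine count = 13; |E(F_19)| = 14.

Discriminant check: Δ ∝ 4a³ + 27b² = 4·18³ + 27·2² = 4·5832 + 27·4 ≡ 9 (mod 19). Nonzero ⇒ E is nonsingular.
For each x ∈ F_19, compute rhs = x³ + 18·x + 2 mod 19, then count y ∈ F_19 with y² ≡ rhs.
  x = 0: rhs = 2, matching y values: none (0 points).
  x = 1: rhs = 2, matching y values: none (0 points).
  x = 2: rhs = 8, matching y values: none (0 points).
  x = 3: rhs = 7, matching y values: 8, 11 (2 points).
  x = 4: rhs = 5, matching y values: 9, 10 (2 points).
  x = 5: rhs = 8, matching y values: none (0 points).
  x = 6: rhs = 3, matching y values: none (0 points).
  x = 7: rhs = 15, matching y values: none (0 points).
  x = 8: rhs = 12, matching y values: none (0 points).
  x = 9: rhs = 0, matching y values: 0 (1 points).
  x = 10: rhs = 4, matching y values: 2, 17 (2 points).
  x = 11: rhs = 11, matching y values: 7, 12 (2 points).
  x = 12: rhs = 8, matching y values: none (0 points).
  x = 13: rhs = 1, matching y values: 1, 18 (2 points).
  x = 14: rhs = 15, matching y values: none (0 points).
  x = 15: rhs = 18, matching y values: none (0 points).
  x = 16: rhs = 16, matching y values: 4, 15 (2 points).
  x = 17: rhs = 15, matching y values: none (0 points).
  x = 18: rhs = 2, matching y values: none (0 points).
Total affine count: 13.
Full point count |E(F_19)| = 13 + 1 = 14.
Hasse bound: |14 − (19+1)| = |-6| = 6 ≤ 2√19 ≈ 8.7178 ✓.


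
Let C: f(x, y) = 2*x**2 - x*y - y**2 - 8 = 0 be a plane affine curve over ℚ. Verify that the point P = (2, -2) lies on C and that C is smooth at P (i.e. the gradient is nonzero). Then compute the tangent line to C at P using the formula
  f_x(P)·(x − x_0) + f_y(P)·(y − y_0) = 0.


Tangent line at P: 10*x + 2*y - 16 = 0.

Step 1: f(2, -2) = 0, so P lies on C.
Step 2: partial derivatives
  f_x(x, y) = 4*x - y, f_y(x, y) = -x - 2*y.
  f_x(P) = 10, f_y(P) = 2 (gradient nonzero, so P is smooth).
Step 3: tangent line at P: 10·(x − 2) + 2·(y − -2) = 0.
Expanding: 10*x + 2*y - 16 = 0.


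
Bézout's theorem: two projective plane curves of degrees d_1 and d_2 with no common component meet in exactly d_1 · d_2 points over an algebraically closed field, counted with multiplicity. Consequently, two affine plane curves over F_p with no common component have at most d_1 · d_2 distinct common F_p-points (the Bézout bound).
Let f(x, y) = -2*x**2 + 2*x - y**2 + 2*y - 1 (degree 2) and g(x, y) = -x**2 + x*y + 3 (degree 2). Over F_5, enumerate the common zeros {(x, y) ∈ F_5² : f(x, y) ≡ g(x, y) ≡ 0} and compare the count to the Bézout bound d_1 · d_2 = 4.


Common zeros: {(4, 2)}; count = 1; Bézout bound = 4.

deg(f) = 2, deg(g) = 2, so Bézout bound = 4.
Scan x ∈ F_5. For each x, list the y ∈ F_5 with f(x, y) ≡ 0 and those with g(x, y) ≡ 0 (mod 5); the common zeros in that column are the intersection.
  x = 0: f ≡ 0 at y ∈ {1}; g ≡ 0 at y ∈ ∅; common: ∅.
  x = 1: f ≡ 0 at y ∈ {1}; g ≡ 0 at y ∈ {3}; common: ∅.
  x = 2: f ≡ 0 at y ∈ {0, 2}; g ≡ 0 at y ∈ {3}; common: ∅.
  x = 3: f ≡ 0 at y ∈ ∅; g ≡ 0 at y ∈ {2}; common: ∅.
  x = 4: f ≡ 0 at y ∈ {0, 2}; g ≡ 0 at y ∈ {2}; common: {2}.
Collecting: common zeros = {(4, 2)}, so the count is 1.
Comparison with the Bézout bound: 1 ≤ 4 = deg(f)·deg(g), as expected for curves with no common component (the affine F_5-count falls short of the bound because intersections may lie at infinity, over extension fields, or carry multiplicity).


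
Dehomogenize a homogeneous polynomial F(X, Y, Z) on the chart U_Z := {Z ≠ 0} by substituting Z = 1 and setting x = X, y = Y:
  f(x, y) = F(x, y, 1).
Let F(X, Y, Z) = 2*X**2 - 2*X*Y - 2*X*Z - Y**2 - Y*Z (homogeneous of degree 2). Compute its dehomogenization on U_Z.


f(x, y) = 2*x**2 - 2*x*y - 2*x - y**2 - y

On U_Z we set Z = 1. Each monomial c·X^i·Y^j·Z^k in F becomes c·x^i·y^j·1^k = c·x^i·y^j.
Substituting Z = 1: F(X, Y, 1) = 2*x**2 - 2*x*y - 2*x - y**2 - y.
Note: deg(f) ≤ deg(F) = 2; strict inequality happens when F is divisible by Z (lost terms).


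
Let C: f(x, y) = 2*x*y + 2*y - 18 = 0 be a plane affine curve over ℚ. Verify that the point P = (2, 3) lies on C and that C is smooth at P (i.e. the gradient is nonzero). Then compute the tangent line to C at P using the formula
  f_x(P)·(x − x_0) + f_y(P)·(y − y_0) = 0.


Tangent line at P: 6*x + 6*y - 30 = 0.

Step 1: f(2, 3) = 0, so P lies on C.
Step 2: partial derivatives
  f_x(x, y) = 2*y, f_y(x, y) = 2*x + 2.
  f_x(P) = 6, f_y(P) = 6 (gradient nonzero, so P is smooth).
Step 3: tangent line at P: 6·(x − 2) + 6·(y − 3) = 0.
Expanding: 6*x + 6*y - 30 = 0.


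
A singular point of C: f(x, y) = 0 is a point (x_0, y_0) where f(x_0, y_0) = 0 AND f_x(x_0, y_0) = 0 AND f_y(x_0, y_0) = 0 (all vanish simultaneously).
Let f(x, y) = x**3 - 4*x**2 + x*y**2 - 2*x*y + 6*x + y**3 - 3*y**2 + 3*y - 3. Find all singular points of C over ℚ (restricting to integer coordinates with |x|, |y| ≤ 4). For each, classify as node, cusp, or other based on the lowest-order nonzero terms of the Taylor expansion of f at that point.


Singular points: {(1, 1)}; classification: node.

Compute partial derivatives:
  f_x = 3*x**2 - 8*x + y**2 - 2*y + 6.
  f_y = 2*x*y - 2*x + 3*y**2 - 6*y + 3.
Scan x_0 ∈ {−4, ..., 4}. For each x_0, f_y(x_0, y) is a polynomial in y; find its integer roots y ∈ {−4, ..., 4}, then test f_x and f at those candidates.
  x = -4: f_y(-4, y) = 3*y**2 - 14*y + 11; vanishes at y ∈ {1}. (-4, 1): f_x = 85 ≠ 0.
  x = -3: f_y(-3, y) = 3*y**2 - 12*y + 9; vanishes at y ∈ {1, 3}. (-3, 1): f_x = 56 ≠ 0; (-3, 3): f_x = 60 ≠ 0.
  x = -2: f_y(-2, y) = 3*y**2 - 10*y + 7; vanishes at y ∈ {1}. (-2, 1): f_x = 33 ≠ 0.
  x = -1: f_y(-1, y) = 3*y**2 - 8*y + 5; vanishes at y ∈ {1}. (-1, 1): f_x = 16 ≠ 0.
  x = 0: f_y(0, y) = 3*y**2 - 6*y + 3; vanishes at y ∈ {1}. (0, 1): f_x = 5 ≠ 0.
  x = 1: f_y(1, y) = 3*y**2 - 4*y + 1; vanishes at y ∈ {1}. (1, 1): f_x = 0, f = 0 — SINGULAR.
  x = 2: f_y(2, y) = 3*y**2 - 2*y - 1; vanishes at y ∈ {1}. (2, 1): f_x = 1 ≠ 0.
  x = 3: f_y(3, y) = 3*y**2 - 3; vanishes at y ∈ {-1, 1}. (3, -1): f_x = 12 ≠ 0; (3, 1): f_x = 8 ≠ 0.
  x = 4: f_y(4, y) = 3*y**2 + 2*y - 5; vanishes at y ∈ {1}. (4, 1): f_x = 21 ≠ 0.
Only singular point on the grid: (1, 1).
Classify: substitute x = 1 + u, y = 1 + v and expand: f = u**3 - u**2 + u*v**2 + v**3 + v**2.
No constant or linear terms (consistent with a singular point). Quadratic part: -u**2 + v**2. Cubic part: u**3 + u*v**2 + v**3.
The quadratic part v**2 - u**2 = (v − u)(v + u) splits into two distinct linear factors, so there are two distinct tangent lines y − 1 = ±(x − 1) — this is a node (ordinary double point).
Classification: node.


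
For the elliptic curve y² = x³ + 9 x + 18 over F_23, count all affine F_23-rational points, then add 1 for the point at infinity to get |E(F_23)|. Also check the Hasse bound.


Affine points = {(0, 8), (0, 15), (3, 7), (3, 16), (4, 7), (4, 16), (5, 2), (5, 21), (6, 9), (6, 14), (8, 2), (8, 21), (9, 0), (10, 2), (10, 21), (13, 3), (13, 20), (14, 6), (14, 17), (15, 3), (15, 20), (16, 7), (16, 16), (17, 1), (17, 22), (18, 3), (18, 20), (22, 10), (22, 13)}; affine count = 29; |E(F_23)| = 30.

Discriminant check: Δ ∝ 4a³ + 27b² = 4·9³ + 27·18² = 4·729 + 27·324 ≡ 3 (mod 23). Nonzero ⇒ E is nonsingular.
For each x ∈ F_23, compute rhs = x³ + 9·x + 18 mod 23, then count y ∈ F_23 with y² ≡ rhs.
  x = 0: rhs = 18, matching y values: 8, 15 (2 points).
  x = 1: rhs = 5, matching y values: none (0 points).
  x = 2: rhs = 21, matching y values: none (0 points).
  x = 3: rhs = 3, matching y values: 7, 16 (2 points).
  x = 4: rhs = 3, matching y values: 7, 16 (2 points).
  x = 5: rhs = 4, matching y values: 2, 21 (2 points).
  x = 6: rhs = 12, matching y values: 9, 14 (2 points).
  x = 7: rhs = 10, matching y values: none (0 points).
  x = 8: rhs = 4, matching y values: 2, 21 (2 points).
  x = 9: rhs = 0, matching y values: 0 (1 points).
  x = 10: rhs = 4, matching y values: 2, 21 (2 points).
  x = 11: rhs = 22, matching y values: none (0 points).
  x = 12: rhs = 14, matching y values: none (0 points).
  x = 13: rhs = 9, matching y values: 3, 20 (2 points).
  x = 14: rhs = 13, matching y values: 6, 17 (2 points).
  x = 15: rhs = 9, matching y values: 3, 20 (2 points).
  x = 16: rhs = 3, matching y values: 7, 16 (2 points).
  x = 17: rhs = 1, matching y values: 1, 22 (2 points).
  x = 18: rhs = 9, matching y values: 3, 20 (2 points).
  x = 19: rhs = 10, matching y values: none (0 points).
  x = 20: rhs = 10, matching y values: none (0 points).
  x = 21: rhs = 15, matching y values: none (0 points).
  x = 22: rhs = 8, matching y values: 10, 13 (2 points).
Total affine count: 29.
Full point count |E(F_23)| = 29 + 1 = 30.
Hasse bound: |30 − (23+1)| = |6| = 6 ≤ 2√23 ≈ 9.5917 ✓.


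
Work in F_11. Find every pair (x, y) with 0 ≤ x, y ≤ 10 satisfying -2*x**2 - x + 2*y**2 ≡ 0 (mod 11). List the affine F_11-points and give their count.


Affine F_11-points: {(0, 0), (2, 4), (2, 7), (3, 4), (3, 7), (5, 0), (7, 5), (7, 6), (9, 5), (9, 6)}; count = 10.

For each of the 121 pairs (x, y) ∈ F_11², evaluate f(x, y) mod 11. Record the zeros.
  x = 0: [0↦0, 1↦2, 2↦8, 3↦7, 4↦10, 5↦6, 6↦6, 7↦10, 8↦7, 9↦8, 10↦2]  zeros at y ∈ {0}
  x = 1: [0↦8, 1↦10, 2↦5, 3↦4, 4↦7, 5↦3, 6↦3, 7↦7, 8↦4, 9↦5, 10↦10]  zeros at y ∈ ∅
  x = 2: [0↦1, 1↦3, 2↦9, 3↦8, 4↦0, 5↦7, 6↦7, 7↦0, 8↦8, 9↦9, 10↦3]  zeros at y ∈ {4, 7}
  x = 3: [0↦1, 1↦3, 2↦9, 3↦8, 4↦0, 5↦7, 6↦7, 7↦0, 8↦8, 9↦9, 10↦3]  zeros at y ∈ {4, 7}
  x = 4: [0↦8, 1↦10, 2↦5, 3↦4, 4↦7, 5↦3, 6↦3, 7↦7, 8↦4, 9↦5, 10↦10]  zeros at y ∈ ∅
  x = 5: [0↦0, 1↦2, 2↦8, 3↦7, 4↦10, 5↦6, 6↦6, 7↦10, 8↦7, 9↦8, 10↦2]  zeros at y ∈ {0}
  x = 6: [0↦10, 1↦1, 2↦7, 3↦6, 4↦9, 5↦5, 6↦5, 7↦9, 8↦6, 9↦7, 10↦1]  zeros at y ∈ ∅
  x = 7: [0↦5, 1↦7, 2↦2, 3↦1, 4↦4, 5↦0, 6↦0, 7↦4, 8↦1, 9↦2, 10↦7]  zeros at y ∈ {5, 6}
  x = 8: [0↦7, 1↦9, 2↦4, 3↦3, 4↦6, 5↦2, 6↦2, 7↦6, 8↦3, 9↦4, 10↦9]  zeros at y ∈ ∅
  x = 9: [0↦5, 1↦7, 2↦2, 3↦1, 4↦4, 5↦0, 6↦0, 7↦4, 8↦1, 9↦2, 10↦7]  zeros at y ∈ {5, 6}
  x = 10: [0↦10, 1↦1, 2↦7, 3↦6, 4↦9, 5↦5, 6↦5, 7↦9, 8↦6, 9↦7, 10↦1]  zeros at y ∈ ∅
Collecting zeros: affine points = {(0, 0), (2, 4), (2, 7), (3, 4), (3, 7), (5, 0), (7, 5), (7, 6), (9, 5), (9, 6)}.
Total count |C(F_11)_aff| = 10.


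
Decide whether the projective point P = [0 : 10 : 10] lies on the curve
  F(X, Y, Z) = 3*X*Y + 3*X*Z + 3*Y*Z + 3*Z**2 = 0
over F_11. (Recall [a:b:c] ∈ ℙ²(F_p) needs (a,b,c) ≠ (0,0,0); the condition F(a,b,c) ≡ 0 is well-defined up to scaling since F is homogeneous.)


F(0,10,10) ≡ 6 (mod 11); P is NOT on the curve.

Evaluate F(0, 10, 10) term-by-term (mod 11).
  3*X*Y ↦ 3·0·10·1 = 0
  3*X*Z ↦ 3·0·1·10 = 0
  3*Y*Z ↦ 3·1·10·10 = 300
  3*Z**2 ↦ 3·1·1·100 = 300
Sum: F(0, 10, 10) = (0) + (0) + (300) + (300) = 600.
Reducing mod 11: 600 ≡ 6 (mod 11).
Since F(a, b, c) ≡ 6 ≠ 0 (mod 11), P does NOT lie on the curve.


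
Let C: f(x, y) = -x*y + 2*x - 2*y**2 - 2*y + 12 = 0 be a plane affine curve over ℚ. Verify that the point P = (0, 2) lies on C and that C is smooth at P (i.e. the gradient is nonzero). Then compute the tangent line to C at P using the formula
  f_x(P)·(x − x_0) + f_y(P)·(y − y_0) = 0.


Tangent line at P: 20 - 10*y = 0.

Step 1: f(0, 2) = 0, so P lies on C.
Step 2: partial derivatives
  f_x(x, y) = 2 - y, f_y(x, y) = -x - 4*y - 2.
  f_x(P) = 0, f_y(P) = -10 (gradient nonzero, so P is smooth).
Step 3: tangent line at P: 0·(x − 0) + -10·(y − 2) = 0.
Expanding: 20 - 10*y = 0.


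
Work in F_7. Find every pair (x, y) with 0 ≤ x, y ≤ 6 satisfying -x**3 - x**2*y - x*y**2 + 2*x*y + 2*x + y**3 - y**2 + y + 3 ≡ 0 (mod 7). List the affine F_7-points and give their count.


Affine F_7-points: {(0, 6), (3, 6), (5, 0), (5, 6)}; count = 4.

For each of the 49 pairs (x, y) ∈ F_7², evaluate f(x, y) mod 7. Record the zeros.
  x = 0: [0↦3, 1↦4, 2↦2, 3↦3, 4↦6, 5↦3, 6↦0]  zeros at y ∈ {6}
  x = 1: [0↦4, 1↦5, 2↦1, 3↦5, 4↦2, 5↦5, 6↦6]  zeros at y ∈ ∅
  x = 2: [0↦6, 1↦5, 2↦4, 3↦2, 4↦5, 5↦5, 6↦1]  zeros at y ∈ ∅
  x = 3: [0↦3, 1↦5, 2↦5, 3↦2, 4↦2, 5↦4, 6↦0]  zeros at y ∈ {6}
  x = 4: [0↦3, 1↦6, 2↦5, 3↦6, 4↦1, 5↦3, 6↦4]  zeros at y ∈ ∅
  x = 5: [0↦0, 1↦2, 2↦5, 3↦1, 4↦3, 5↦3, 6↦0]  zeros at y ∈ {0, 6}
  x = 6: [0↦2, 1↦1, 2↦6, 3↦2, 4↦2, 5↦5, 6↦3]  zeros at y ∈ ∅
Collecting zeros: affine points = {(0, 6), (3, 6), (5, 0), (5, 6)}.
Total count |C(F_7)_aff| = 4.


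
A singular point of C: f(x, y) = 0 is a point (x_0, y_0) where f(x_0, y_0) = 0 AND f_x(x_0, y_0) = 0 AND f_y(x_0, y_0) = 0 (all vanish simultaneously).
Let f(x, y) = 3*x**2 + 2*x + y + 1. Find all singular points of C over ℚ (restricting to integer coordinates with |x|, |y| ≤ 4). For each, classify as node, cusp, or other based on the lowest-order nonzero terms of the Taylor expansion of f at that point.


No singular points in the scanned grid; C is smooth there.

Compute partial derivatives:
  f_x = 6*x + 2.
  f_y = 1.
f_y = 1 is a nonzero constant, so f_y never vanishes: no point (x, y) can satisfy f = f_x = f_y = 0. In particular no (x, y) ∈ {−4, ..., 4}² is singular; the curve is smooth.


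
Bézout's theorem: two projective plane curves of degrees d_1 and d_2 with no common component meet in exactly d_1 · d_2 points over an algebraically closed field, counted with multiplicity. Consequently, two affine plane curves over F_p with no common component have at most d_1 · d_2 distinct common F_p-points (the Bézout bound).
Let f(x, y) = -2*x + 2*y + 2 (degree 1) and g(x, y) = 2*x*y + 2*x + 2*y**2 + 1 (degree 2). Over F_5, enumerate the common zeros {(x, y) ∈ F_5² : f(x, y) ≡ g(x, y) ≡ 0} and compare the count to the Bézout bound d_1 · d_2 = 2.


Common zeros: ∅; count = 0; Bézout bound = 2.

deg(f) = 1, deg(g) = 2, so Bézout bound = 2.
Scan x ∈ F_5. For each x, list the y ∈ F_5 with f(x, y) ≡ 0 and those with g(x, y) ≡ 0 (mod 5); the common zeros in that column are the intersection.
  x = 0: f ≡ 0 at y ∈ {4}; g ≡ 0 at y ∈ ∅; common: ∅.
  x = 1: f ≡ 0 at y ∈ {0}; g ≡ 0 at y ∈ {2}; common: ∅.
  x = 2: f ≡ 0 at y ∈ {1}; g ≡ 0 at y ∈ {0, 3}; common: ∅.
  x = 3: f ≡ 0 at y ∈ {2}; g ≡ 0 at y ∈ {1}; common: ∅.
  x = 4: f ≡ 0 at y ∈ {3}; g ≡ 0 at y ∈ ∅; common: ∅.
Collecting: common zeros = ∅, so the count is 0.
Comparison with the Bézout bound: 0 ≤ 2 = deg(f)·deg(g), as expected for curves with no common component (the affine F_5-count falls short of the bound because intersections may lie at infinity, over extension fields, or carry multiplicity).


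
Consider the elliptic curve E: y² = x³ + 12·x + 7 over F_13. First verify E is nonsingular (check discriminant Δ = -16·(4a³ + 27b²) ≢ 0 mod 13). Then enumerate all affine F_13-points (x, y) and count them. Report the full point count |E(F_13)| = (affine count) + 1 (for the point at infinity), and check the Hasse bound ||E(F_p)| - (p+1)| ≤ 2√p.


Affine points = {(2, 0), (5, 6), (5, 7), (6, 3), (6, 10), (8, 2), (8, 11), (9, 5), (9, 8), (10, 3), (10, 10), (11, 1), (11, 12)}; affine count = 13; |E(F_13)| = 14.

Discriminant check: Δ ∝ 4a³ + 27b² = 4·12³ + 27·7² = 4·1728 + 27·49 ≡ 6 (mod 13). Nonzero ⇒ E is nonsingular.
For each x ∈ F_13, compute rhs = x³ + 12·x + 7 mod 13, then count y ∈ F_13 with y² ≡ rhs.
  x = 0: rhs = 7, matching y values: none (0 points).
  x = 1: rhs = 7, matching y values: none (0 points).
  x = 2: rhs = 0, matching y values: 0 (1 points).
  x = 3: rhs = 5, matching y values: none (0 points).
  x = 4: rhs = 2, matching y values: none (0 points).
  x = 5: rhs = 10, matching y values: 6, 7 (2 points).
  x = 6: rhs = 9, matching y values: 3, 10 (2 points).
  x = 7: rhs = 5, matching y values: none (0 points).
  x = 8: rhs = 4, matching y values: 2, 11 (2 points).
  x = 9: rhs = 12, matching y values: 5, 8 (2 points).
  x = 10: rhs = 9, matching y values: 3, 10 (2 points).
  x = 11: rhs = 1, matching y values: 1, 12 (2 points).
  x = 12: rhs = 7, matching y values: none (0 points).
Total affine count: 13.
Full point count |E(F_13)| = 13 + 1 = 14.
Hasse bound: |14 − (13+1)| = |0| = 0 ≤ 2√13 ≈ 7.2111 ✓.


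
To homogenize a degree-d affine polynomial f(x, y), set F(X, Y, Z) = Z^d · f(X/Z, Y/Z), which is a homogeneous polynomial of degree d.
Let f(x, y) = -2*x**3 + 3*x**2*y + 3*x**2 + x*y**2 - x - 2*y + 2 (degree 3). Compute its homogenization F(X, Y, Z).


F(X, Y, Z) = -2*X**3 + 3*X**2*Y + 3*X**2*Z + X*Y**2 - X*Z**2 - 2*Y*Z**2 + 2*Z**3

deg(f) = 3.
Substitute x = X/Z, y = Y/Z into f, then multiply by Z^3.
  monomial -2·x^3·y^0 ↦ -2·X^3·Y^0·Z^0.
  monomial 3·x^2·y^1 ↦ 3·X^2·Y^1·Z^0.
  monomial 3·x^2·y^0 ↦ 3·X^2·Y^0·Z^1.
  monomial 1·x^1·y^2 ↦ 1·X^1·Y^2·Z^0.
  monomial -1·x^1·y^0 ↦ -1·X^1·Y^0·Z^2.
  monomial -2·x^0·y^1 ↦ -2·X^0·Y^1·Z^2.
  monomial 2·x^0·y^0 ↦ 2·X^0·Y^0·Z^3.
Collecting: F(X, Y, Z) = -2*X**3 + 3*X**2*Y + 3*X**2*Z + X*Y**2 - X*Z**2 - 2*Y*Z**2 + 2*Z**3.


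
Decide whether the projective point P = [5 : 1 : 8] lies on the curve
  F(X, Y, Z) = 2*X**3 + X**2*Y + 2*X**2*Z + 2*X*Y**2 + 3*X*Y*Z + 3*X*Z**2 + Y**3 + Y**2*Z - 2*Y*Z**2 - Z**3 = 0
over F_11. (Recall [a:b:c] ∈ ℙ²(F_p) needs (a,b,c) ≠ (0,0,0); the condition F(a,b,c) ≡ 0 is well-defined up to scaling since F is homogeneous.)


F(5,1,8) ≡ 1 (mod 11); P is NOT on the curve.

Evaluate F(5, 1, 8) term-by-term (mod 11).
  2*X**3 ↦ 2·125·1·1 = 250
  X**2*Y ↦ 1·25·1·1 = 25
  2*X**2*Z ↦ 2·25·1·8 = 400
  2*X*Y**2 ↦ 2·5·1·1 = 10
  3*X*Y*Z ↦ 3·5·1·8 = 120
  3*X*Z**2 ↦ 3·5·1·64 = 960
  Y**3 ↦ 1·1·1·1 = 1
  Y**2*Z ↦ 1·1·1·8 = 8
  -2*Y*Z**2 ↦ -2·1·1·64 = -128
  -Z**3 ↦ -1·1·1·512 = -512
Sum: F(5, 1, 8) = (250) + (25) + (400) + (10) + (120) + (960) + (1) + (8) + (-128) + (-512) = 1134.
Reducing mod 11: 1134 ≡ 1 (mod 11).
Since F(a, b, c) ≡ 1 ≠ 0 (mod 11), P does NOT lie on the curve.


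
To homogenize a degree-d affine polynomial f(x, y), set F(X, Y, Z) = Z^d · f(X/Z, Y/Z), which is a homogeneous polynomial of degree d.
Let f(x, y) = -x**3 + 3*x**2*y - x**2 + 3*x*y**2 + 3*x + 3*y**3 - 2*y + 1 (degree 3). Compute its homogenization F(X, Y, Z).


F(X, Y, Z) = -X**3 + 3*X**2*Y - X**2*Z + 3*X*Y**2 + 3*X*Z**2 + 3*Y**3 - 2*Y*Z**2 + Z**3

deg(f) = 3.
Substitute x = X/Z, y = Y/Z into f, then multiply by Z^3.
  monomial -1·x^3·y^0 ↦ -1·X^3·Y^0·Z^0.
  monomial 3·x^2·y^1 ↦ 3·X^2·Y^1·Z^0.
  monomial -1·x^2·y^0 ↦ -1·X^2·Y^0·Z^1.
  monomial 3·x^1·y^2 ↦ 3·X^1·Y^2·Z^0.
  monomial 3·x^1·y^0 ↦ 3·X^1·Y^0·Z^2.
  monomial 3·x^0·y^3 ↦ 3·X^0·Y^3·Z^0.
  monomial -2·x^0·y^1 ↦ -2·X^0·Y^1·Z^2.
  monomial 1·x^0·y^0 ↦ 1·X^0·Y^0·Z^3.
Collecting: F(X, Y, Z) = -X**3 + 3*X**2*Y - X**2*Z + 3*X*Y**2 + 3*X*Z**2 + 3*Y**3 - 2*Y*Z**2 + Z**3.


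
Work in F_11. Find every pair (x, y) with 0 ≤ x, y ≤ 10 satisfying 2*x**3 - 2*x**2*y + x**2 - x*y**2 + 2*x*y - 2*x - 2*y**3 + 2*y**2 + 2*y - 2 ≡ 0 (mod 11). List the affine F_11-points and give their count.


Affine F_11-points: {(0, 1), (0, 10), (1, 1), (1, 6), (1, 10), (3, 0), (3, 6), (3, 10), (4, 2), (5, 1), (5, 7), (7, 3), (7, 5), (7, 6), (9, 8)}; count = 15.

For each of the 121 pairs (x, y) ∈ F_11², evaluate f(x, y) mod 11. Record the zeros.
  x = 0: [0↦9, 1↦0, 2↦5, 3↦1, 4↦9, 5↦6, 6↦2, 7↦7, 8↦9, 9↦7, 10↦0]  zeros at y ∈ {1, 10}
  x = 1: [0↦10, 1↦0, 2↦2, 3↦4, 4↦5, 5↦4, 6↦0, 7↦3, 8↦1, 9↦4, 10↦0]  zeros at y ∈ {1, 6, 10}
  x = 2: [0↦3, 1↦10, 2↦5, 3↦9, 4↦10, 5↦7, 6↦10, 7↦7, 8↦8, 9↦1, 10↦7]  zeros at y ∈ ∅
  x = 3: [0↦0, 1↦9, 2↦4, 3↦6, 4↦3, 5↦5, 6↦0, 7↦9, 8↦9, 9↦10, 10↦0]  zeros at y ∈ {0, 6, 10}
  x = 4: [0↦2, 1↦9, 2↦0, 3↦7, 4↦7, 5↦10, 6↦4, 7↦10, 8↦5, 9↦10, 10↦2]  zeros at y ∈ {2}
  x = 5: [0↦10, 1↦0, 2↦5, 3↦2, 4↦1, 5↦1, 6↦1, 7↦0, 8↦8, 9↦2, 10↦3]  zeros at y ∈ {1, 7}
  x = 6: [0↦3, 1↦5, 2↦9, 3↦3, 4↦8, 5↦1, 6↦3, 7↦2, 8↦8, 9↦9, 10↦4]  zeros at y ∈ ∅
  x = 7: [0↦4, 1↦3, 2↦2, 3↦0, 4↦7, 5↦0, 6↦0, 7↦6, 8↦6, 9↦10, 10↦6]  zeros at y ∈ {3, 5, 6}
  x = 8: [0↦3, 1↦6, 2↦7, 3↦5, 4↦10, 5↦10, 6↦4, 7↦2, 8↦3, 9↦6, 10↦10]  zeros at y ∈ ∅
  x = 9: [0↦1, 1↦4, 2↦3, 3↦8, 4↦7, 5↦10, 6↦5, 7↦2, 8↦0, 9↦9, 10↦6]  zeros at y ∈ {8}
  x = 10: [0↦10, 1↦9, 2↦2, 3↦10, 4↦10, 5↦1, 6↦4, 7↦7, 8↦9, 9↦9, 10↦6]  zeros at y ∈ ∅
Collecting zeros: affine points = {(0, 1), (0, 10), (1, 1), (1, 6), (1, 10), (3, 0), (3, 6), (3, 10), (4, 2), (5, 1), (5, 7), (7, 3), (7, 5), (7, 6), (9, 8)}.
Total count |C(F_11)_aff| = 15.
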